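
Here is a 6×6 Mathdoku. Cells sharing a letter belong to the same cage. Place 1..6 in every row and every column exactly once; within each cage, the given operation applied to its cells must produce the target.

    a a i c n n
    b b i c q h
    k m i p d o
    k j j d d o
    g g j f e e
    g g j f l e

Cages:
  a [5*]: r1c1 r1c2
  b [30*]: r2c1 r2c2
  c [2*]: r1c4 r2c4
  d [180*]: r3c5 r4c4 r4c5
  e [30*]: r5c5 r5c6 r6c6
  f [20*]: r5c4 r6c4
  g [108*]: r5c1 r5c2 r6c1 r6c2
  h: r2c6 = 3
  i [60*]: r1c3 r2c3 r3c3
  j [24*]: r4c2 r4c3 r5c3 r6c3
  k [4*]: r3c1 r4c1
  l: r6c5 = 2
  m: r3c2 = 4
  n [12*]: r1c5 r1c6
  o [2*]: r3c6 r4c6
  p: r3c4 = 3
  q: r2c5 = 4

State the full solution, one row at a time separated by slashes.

5 1 6 2 3 4 / 6 5 2 1 4 3 / 1 4 5 3 6 2 / 4 2 3 6 5 1 / 2 3 4 5 1 6 / 3 6 1 4 2 5

Cage q is a single given cell; hence r2c5 = 4.
Cage h is given, leaving r2c6 = 3.
Cage m is a single given cell, which forces r3c2 = 4.
Cage p is a single given cell, which forces r3c4 = 3.
Cage d needs product 180, which forces r3c5 = 6.
Cage d has product 180, which forces r4c4 = 6.
Cage d needs product 180, which forces r4c5 = 5.
Cage l is a single given cell, so r6c5 = 2.
2 is placed in column 5, so r1c5 = 3.
Cage n's pair has product 12; hence r1c6 = 4.
Row 3 already has 4, so r3c1 = 1.
Row 3 now contains 1, leaving r3c6 = 2.
Cage k needs two cells with product 4; hence r4c1 = 4.
Column 6 now contains 2; hence r4c6 = 1.
Column 5 already has 3, so r5c5 = 1.
Column 1 already has 1; hence r1c1 = 5.
The two cells of cage a must have product 5, which forces r1c2 = 1.
Row 1 now contains 1, so r1c4 = 2.
5 is placed in column 1, which forces r2c1 = 6.
Row 2 now contains 6, leaving r2c2 = 5.
Row 2 now contains 6, which forces r2c3 = 2.
Column 4 now contains 2, so r2c4 = 1.
Row 3 now contains 2; hence r3c3 = 5.
2 is placed in column 3, which forces r4c3 = 3.
Cage j needs product 24; hence r5c3 = 4.
Row 5 already has 4, so r5c4 = 5.
Row 5 already has 5; hence r5c6 = 6.
Column 1 already has 6, so r6c1 = 3.
Row 6 now contains 3, so r6c2 = 6.
Cage j has product 24, so r6c3 = 1.
5 is placed in column 4, so r6c4 = 4.
6 is placed in column 6, which forces r6c6 = 5.
Row 1 already has 2, leaving r1c3 = 6.
3 is placed in row 4; hence r4c2 = 2.
Column 1 already has 3, which forces r5c1 = 2.
Cage g needs product 108, which forces r5c2 = 3.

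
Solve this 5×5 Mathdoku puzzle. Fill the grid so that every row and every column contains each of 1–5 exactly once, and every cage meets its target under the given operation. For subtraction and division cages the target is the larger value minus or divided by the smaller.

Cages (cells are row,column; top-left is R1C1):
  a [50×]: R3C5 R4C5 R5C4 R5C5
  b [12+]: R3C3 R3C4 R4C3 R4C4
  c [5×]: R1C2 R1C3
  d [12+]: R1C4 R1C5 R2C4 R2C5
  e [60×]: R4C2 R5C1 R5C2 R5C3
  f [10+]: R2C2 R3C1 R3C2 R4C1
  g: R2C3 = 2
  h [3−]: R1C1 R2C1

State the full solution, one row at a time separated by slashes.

2 1 5 4 3 / 5 3 2 1 4 / 1 2 4 3 5 / 4 5 3 2 1 / 3 4 1 5 2

G is a freebie, leaving R2C3 = 2.
The 4 cells of cage a must have product 50, leaving R5C4 = 5.
The 4 cells of cage e must have product 60; hence R4C2 = 5.
Column 2 now contains 5, so R1C2 = 1.
The two cells of cage c must have product 5, which forces R1C3 = 5.
Cage a has product 50; hence R3C5 = 5.
The only place for 5 in row 2 is R2C1.
Cage h's pair has difference 3, which forces R1C1 = 2.
Cage f has sum 10, which forces R3C2 = 2.
In row 2, 3 can only go at R2C2, so R2C2 = 3.
Column 2 already has 3, so R5C2 = 4.
In row 5, 2 can only go at R5C5, so R5C5 = 2.
Column 5 already has 2, so R4C5 = 1.
Cage d has sum 12, so R1C4 = 4.
Cage d needs sum 12, which forces R1C5 = 3.
The 4 cells of cage d must have sum 12, leaving R2C4 = 1.
Column 5 now contains 1; hence R2C5 = 4.
Cage f needs sum 10, leaving R3C1 = 1.
1 is placed in row 3; hence R3C3 = 4.
Column 4 already has 1, leaving R3C4 = 3.
1 is placed in row 4; hence R4C1 = 4.
Column 3 already has 4, which forces R4C3 = 3.
3 is placed in column 4; hence R4C4 = 2.
Column 1 already has 1, so R5C1 = 3.
3 is placed in column 3; hence R5C3 = 1.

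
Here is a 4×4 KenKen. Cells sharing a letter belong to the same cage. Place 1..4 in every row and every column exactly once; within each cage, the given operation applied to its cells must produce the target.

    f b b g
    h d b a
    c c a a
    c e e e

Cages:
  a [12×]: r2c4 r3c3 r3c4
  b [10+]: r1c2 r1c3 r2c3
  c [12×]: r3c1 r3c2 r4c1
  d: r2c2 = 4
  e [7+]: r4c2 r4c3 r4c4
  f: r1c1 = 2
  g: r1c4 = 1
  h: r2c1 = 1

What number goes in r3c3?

Cage f is a single given cell; hence r1c1 = 2.
Row 1 already has 2, so r1c3 = 4.
G is a freebie; hence r1c4 = 1.
Cage h is given, which forces r2c1 = 1.
Cage d is a single given cell, so r2c2 = 4.
4 is placed in column 3; hence r2c3 = 3.
3 is placed in row 2, so r2c4 = 2.
2 is placed in column 4, which forces r4c4 = 4.
Row 1 already has 4; hence r1c2 = 3.
Cage c has product 12; hence r3c1 = 4.
Cage c needs product 12; hence r3c2 = 1.
Cage a has product 12, which forces r3c3 = 2.
4 is placed in column 4; hence r3c4 = 3.
4 is placed in row 4, which forces r4c1 = 3.
Column 2 already has 1, which forces r4c2 = 2.
Column 3 now contains 2, leaving r4c3 = 1.
The full grid is 2 3 4 1 / 1 4 3 2 / 4 1 2 3 / 3 2 1 4.

2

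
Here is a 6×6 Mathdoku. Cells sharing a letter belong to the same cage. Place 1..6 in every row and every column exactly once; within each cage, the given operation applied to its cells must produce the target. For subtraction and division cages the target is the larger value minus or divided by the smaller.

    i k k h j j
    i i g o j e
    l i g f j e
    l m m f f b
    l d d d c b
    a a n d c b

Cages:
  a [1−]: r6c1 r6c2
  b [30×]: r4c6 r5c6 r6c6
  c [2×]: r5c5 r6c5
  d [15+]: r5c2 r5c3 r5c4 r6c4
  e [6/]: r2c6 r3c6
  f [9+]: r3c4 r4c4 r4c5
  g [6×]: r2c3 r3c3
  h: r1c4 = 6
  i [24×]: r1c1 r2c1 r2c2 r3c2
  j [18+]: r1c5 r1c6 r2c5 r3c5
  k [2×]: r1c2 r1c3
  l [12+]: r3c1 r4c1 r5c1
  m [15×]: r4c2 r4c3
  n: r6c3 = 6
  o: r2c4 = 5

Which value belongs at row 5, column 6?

5

Cage h is given, leaving r1c4 = 6.
Cage o is a single given cell, so r2c4 = 5.
Cage n is a single given cell, which forces r6c3 = 6.
In column 3, 1 can only go at r1c3, so r1c3 = 1.
Row 1 now contains 1, leaving r1c2 = 2.
Column 3 needs a 4, and only r5c3 is open for it.
In column 3, 5 can only go at r4c3, so r4c3 = 5.
5 is placed in row 4, leaving r4c2 = 3.
In column 6, 2 can only go at r4c6, so r4c6 = 2.
Cage f needs sum 9, which forces r4c4 = 1.
In column 6, 4 can only go at r1c6, so r1c6 = 4.
Row 1 already has 4; hence r1c1 = 3.
Row 1 already has 3, which forces r1c5 = 5.
The 4 cells of cage i must have product 24, which forces r2c1 = 2.
Row 2 now contains 2, so r2c3 = 3.
Row 2 already has 3; hence r2c5 = 6.
Row 2 already has 6, so r2c6 = 1.
3 is placed in column 3, which forces r3c3 = 2.
2 is placed in row 3, leaving r3c4 = 4.
Column 5 now contains 6; hence r3c5 = 3.
Column 6 already has 1, so r3c6 = 6.
Column 5 now contains 6, leaving r4c5 = 4.
Row 2 now contains 1, leaving r2c2 = 4.
4 is placed in row 3; hence r3c2 = 1.
4 is placed in row 4, which forces r4c1 = 6.
Cage d has sum 15, leaving r5c2 = 6.
4 is placed in column 2, leaving r6c2 = 5.
Row 6 already has 5, which forces r6c6 = 3.
1 is placed in row 3; hence r3c1 = 5.
The 3 cells of cage l must have sum 12, which forces r5c1 = 1.
Cage d has sum 15, which forces r5c4 = 3.
Row 5 already has 1, which forces r5c5 = 2.
Column 6 already has 3; hence r5c6 = 5.
Row 6 already has 5, so r6c1 = 4.
Row 6 now contains 3; hence r6c4 = 2.
Column 5 already has 2; hence r6c5 = 1.
The full grid is 3 2 1 6 5 4 / 2 4 3 5 6 1 / 5 1 2 4 3 6 / 6 3 5 1 4 2 / 1 6 4 3 2 5 / 4 5 6 2 1 3.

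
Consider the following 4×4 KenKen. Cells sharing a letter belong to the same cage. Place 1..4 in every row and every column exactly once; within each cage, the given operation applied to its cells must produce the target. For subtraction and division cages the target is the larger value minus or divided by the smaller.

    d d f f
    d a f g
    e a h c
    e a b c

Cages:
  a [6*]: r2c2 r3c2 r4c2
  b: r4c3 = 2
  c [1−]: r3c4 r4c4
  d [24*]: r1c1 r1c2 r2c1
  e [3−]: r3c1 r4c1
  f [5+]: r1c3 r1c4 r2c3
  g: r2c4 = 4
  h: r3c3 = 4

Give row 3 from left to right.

1 3 4 2

G is a freebie, which forces r2c4 = 4.
Cage h is given; hence r3c3 = 4.
Cage b is a single given cell, which forces r4c3 = 2.
Cage f needs sum 5, leaving r1c3 = 3.
The 3 cells of cage f must have sum 5, which forces r1c4 = 1.
Column 3 now contains 2, leaving r2c3 = 1.
4 is placed in row 3, leaving r3c1 = 1.
Cage c needs two cells with difference 1, which forces r3c4 = 2.
The two cells of cage e must have difference 3, which forces r4c1 = 4.
Column 4 already has 1, leaving r4c4 = 3.
4 is placed in column 1; hence r1c1 = 2.
The 3 cells of cage d must have product 24, which forces r1c2 = 4.
The 3 cells of cage d must have product 24, so r2c1 = 3.
The 3 cells of cage a must have product 6, leaving r2c2 = 2.
Row 3 already has 2, leaving r3c2 = 3.
3 is placed in row 4, so r4c2 = 1.
The full grid is 2 4 3 1 / 3 2 1 4 / 1 3 4 2 / 4 1 2 3.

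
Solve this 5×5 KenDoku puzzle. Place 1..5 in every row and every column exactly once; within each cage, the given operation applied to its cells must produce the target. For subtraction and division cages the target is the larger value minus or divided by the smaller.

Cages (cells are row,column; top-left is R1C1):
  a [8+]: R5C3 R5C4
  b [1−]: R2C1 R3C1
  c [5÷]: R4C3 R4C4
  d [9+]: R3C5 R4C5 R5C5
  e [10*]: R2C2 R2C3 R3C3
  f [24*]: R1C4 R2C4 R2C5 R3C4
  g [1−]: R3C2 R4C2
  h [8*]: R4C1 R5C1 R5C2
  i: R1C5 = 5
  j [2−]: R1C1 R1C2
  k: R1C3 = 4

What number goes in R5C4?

Cage k is a single given cell, leaving R1C3 = 4.
Cage i is given, leaving R1C5 = 5.
Row 1 needs a 2, and only R1C4 is open for it.
Column 3 needs a 3, and only R5C3 is open for it.
Row 5 now contains 3, so R5C4 = 5.
The two cells of cage c must have quotient 5, which forces R4C3 = 5.
Column 4 already has 5, so R4C4 = 1.
Cage e needs product 10, which forces R2C2 = 5.
Cage f has product 24; hence R2C5 = 1.
1 is placed in row 2, which forces R2C3 = 2.
Cage e needs product 10, leaving R3C3 = 1.
The only place for 5 in row 3 is R3C1.
Cage b needs two cells with difference 1, so R2C1 = 4.
Row 2 already has 4, leaving R2C4 = 3.
Column 4 already has 3, which forces R3C4 = 4.
Column 1 now contains 4; hence R4C1 = 2.
2 is placed in column 1, so R5C1 = 1.
Column 1 already has 1, leaving R1C1 = 3.
Cage j needs two cells with difference 2, leaving R1C2 = 1.
Cage h has product 8, leaving R5C2 = 4.
Row 5 already has 4; hence R5C5 = 2.
Cage g needs two cells with difference 1; hence R3C2 = 2.
2 is placed in column 5, so R3C5 = 3.
Column 2 already has 4, so R4C2 = 3.
The 3 cells of cage d must have sum 9, so R4C5 = 4.
Filled in: 3 1 4 2 5 / 4 5 2 3 1 / 5 2 1 4 3 / 2 3 5 1 4 / 1 4 3 5 2.

5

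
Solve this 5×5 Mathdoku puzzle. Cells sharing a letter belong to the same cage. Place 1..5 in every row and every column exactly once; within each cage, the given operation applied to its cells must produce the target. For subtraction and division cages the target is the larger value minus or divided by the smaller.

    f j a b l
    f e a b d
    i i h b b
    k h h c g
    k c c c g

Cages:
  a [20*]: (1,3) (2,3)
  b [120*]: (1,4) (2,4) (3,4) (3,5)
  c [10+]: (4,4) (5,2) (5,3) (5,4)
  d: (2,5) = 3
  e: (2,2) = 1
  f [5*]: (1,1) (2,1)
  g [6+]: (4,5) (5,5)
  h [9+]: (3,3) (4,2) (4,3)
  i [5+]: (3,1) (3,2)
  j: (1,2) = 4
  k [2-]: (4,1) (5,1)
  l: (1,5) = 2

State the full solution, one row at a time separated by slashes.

1 4 5 3 2 / 5 1 4 2 3 / 3 2 1 5 4 / 2 5 3 4 1 / 4 3 2 1 5

J is a freebie, leaving (1,2) = 4.
Row 1 now contains 4; hence (1,3) = 5.
Cage l is given, so (1,5) = 2.
Cage e is given; hence (2,2) = 1.
Column 3 already has 5, so (2,3) = 4.
Cage d is a single given cell; hence (2,5) = 3.
Row 1 already has 5; hence (1,1) = 1.
2 is placed in row 1, leaving (1,4) = 3.
1 is placed in row 2, so (2,1) = 5.
Row 2 now contains 5, so (2,4) = 2.
Cage h has sum 9, leaving (4,2) = 5.
5 is placed in row 4, which forces (4,5) = 1.
Column 5 now contains 1; hence (5,5) = 5.
Cage h has sum 9; hence (3,3) = 1.
Cage b needs product 120, leaving (3,4) = 5.
5 is placed in column 5, leaving (3,5) = 4.
Row 4 already has 1, leaving (4,3) = 3.
Row 4 already has 1; hence (4,4) = 4.
Column 3 now contains 3; hence (5,3) = 2.
The 4 cells of cage c must have sum 10, which forces (5,4) = 1.
4 is placed in row 4; hence (4,1) = 2.
2 is placed in row 5, so (5,1) = 4.
2 is placed in row 5, leaving (5,2) = 3.
2 is placed in column 1, so (3,1) = 3.
Column 2 now contains 3, so (3,2) = 2.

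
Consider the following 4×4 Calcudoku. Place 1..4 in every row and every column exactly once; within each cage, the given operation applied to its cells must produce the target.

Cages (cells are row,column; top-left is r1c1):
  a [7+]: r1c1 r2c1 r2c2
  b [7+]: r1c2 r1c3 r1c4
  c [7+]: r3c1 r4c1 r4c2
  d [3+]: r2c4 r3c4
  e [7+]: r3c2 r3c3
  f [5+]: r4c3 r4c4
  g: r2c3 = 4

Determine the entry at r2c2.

3

Cage g is given; hence r2c3 = 4.
Column 3 already has 4, so r3c3 = 3.
3 is placed in row 3; hence r3c2 = 4.
The 3 cells of cage b must have sum 7, leaving r1c4 = 4.
4 is placed in column 4, leaving r4c4 = 3.
Row 4 now contains 3, so r4c1 = 4.
Cage f's pair has sum 5, leaving r4c3 = 2.
The 3 cells of cage b must have sum 7, so r1c2 = 2.
2 is placed in column 3, which forces r1c3 = 1.
2 is placed in column 2, leaving r2c2 = 3.
Cage c has sum 7, which forces r3c1 = 2.
Row 3 now contains 2, which forces r3c4 = 1.
Row 4 already has 2, leaving r4c2 = 1.
Row 1 now contains 2, leaving r1c1 = 3.
3 is placed in row 2, which forces r2c1 = 1.
Column 4 now contains 1, which forces r2c4 = 2.
Completed grid: 3 2 1 4 / 1 3 4 2 / 2 4 3 1 / 4 1 2 3.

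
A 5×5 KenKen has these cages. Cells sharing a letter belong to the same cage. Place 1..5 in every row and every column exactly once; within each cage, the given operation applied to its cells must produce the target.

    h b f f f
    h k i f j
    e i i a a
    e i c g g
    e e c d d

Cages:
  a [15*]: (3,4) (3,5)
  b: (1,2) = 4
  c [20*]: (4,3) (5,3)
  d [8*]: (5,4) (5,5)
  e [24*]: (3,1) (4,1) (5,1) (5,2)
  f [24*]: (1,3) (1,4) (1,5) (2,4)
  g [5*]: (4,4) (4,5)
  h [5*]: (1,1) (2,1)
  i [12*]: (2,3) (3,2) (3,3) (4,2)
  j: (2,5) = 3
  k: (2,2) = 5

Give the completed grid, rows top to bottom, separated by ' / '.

5 4 3 1 2 / 1 5 2 4 3 / 4 2 1 3 5 / 2 3 4 5 1 / 3 1 5 2 4

Cage b is a single given cell, so (1,2) = 4.
K is a freebie, leaving (2,2) = 5.
Cage j is given, so (2,5) = 3.
3 is placed in column 5; hence (3,5) = 5.
Column 5 already has 5; hence (4,5) = 1.
The two cells of cage h must have product 5, leaving (1,1) = 5.
Column 5 already has 1, which forces (1,5) = 2.
5 is placed in row 2; hence (2,1) = 1.
1 is placed in row 2; hence (2,3) = 2.
Cage f needs product 24; hence (2,4) = 4.
Row 3 already has 5, leaving (3,4) = 3.
Row 4 already has 1, leaving (4,4) = 5.
4 is placed in column 4, leaving (5,4) = 2.
Column 5 already has 2, which forces (5,5) = 4.
Cage f needs product 24; hence (1,3) = 3.
Column 4 now contains 3, leaving (1,4) = 1.
The 4 cells of cage i must have product 12; hence (3,2) = 2.
The 4 cells of cage i must have product 12, leaving (3,3) = 1.
Cage i needs product 12, which forces (4,2) = 3.
5 is placed in row 4, which forces (4,3) = 4.
Row 5 now contains 4, so (5,1) = 3.
The 4 cells of cage e must have product 24; hence (5,2) = 1.
Row 5 now contains 4, leaving (5,3) = 5.
Row 3 now contains 2, leaving (3,1) = 4.
Row 4 now contains 4; hence (4,1) = 2.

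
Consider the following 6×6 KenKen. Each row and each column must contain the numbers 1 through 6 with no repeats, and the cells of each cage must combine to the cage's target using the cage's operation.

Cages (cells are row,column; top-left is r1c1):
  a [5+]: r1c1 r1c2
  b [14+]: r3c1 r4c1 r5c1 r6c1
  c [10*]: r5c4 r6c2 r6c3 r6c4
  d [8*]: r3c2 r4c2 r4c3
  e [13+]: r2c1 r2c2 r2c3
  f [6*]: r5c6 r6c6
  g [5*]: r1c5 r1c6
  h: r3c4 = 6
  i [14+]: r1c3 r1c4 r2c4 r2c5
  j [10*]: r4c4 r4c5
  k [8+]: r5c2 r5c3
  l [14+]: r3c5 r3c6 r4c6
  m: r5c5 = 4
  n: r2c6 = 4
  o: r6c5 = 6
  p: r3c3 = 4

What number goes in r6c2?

1

Cage n is given, which forces r2c6 = 4.
P is a freebie, which forces r3c3 = 4.
Cage h is a single given cell; hence r3c4 = 6.
The 4 cells of cage c must have product 10, so r5c4 = 1.
Cage m is a single given cell, so r5c5 = 4.
O is a freebie, so r6c5 = 6.
The 3 cells of cage d must have product 8; hence r4c2 = 4.
Cage l has sum 14, which forces r4c6 = 6.
In row 1, 6 can only go at r1c3, so r1c3 = 6.
Row 2 needs a 1, and only r2c5 is open for it.
Column 5 already has 1; hence r1c5 = 5.
Cage g's pair has product 5, which forces r1c6 = 1.
5 is placed in column 5, so r3c5 = 3.
Row 3 now contains 3; hence r3c6 = 5.
5 is placed in column 5, which forces r4c5 = 2.
Cage d has product 8; hence r3c2 = 2.
Row 4 already has 2, which forces r4c3 = 1.
Row 4 already has 2, leaving r4c4 = 5.
Column 4 already has 5, so r6c4 = 2.
2 is placed in row 6, leaving r6c6 = 3.
The two cells of cage a must have sum 5, leaving r1c1 = 2.
Column 2 now contains 2, which forces r1c2 = 3.
2 is placed in column 4, so r1c4 = 4.
Column 4 already has 5, leaving r2c4 = 3.
Row 3 already has 2, which forces r3c1 = 1.
Row 4 already has 5, which forces r4c1 = 3.
Cage b has sum 14, leaving r5c1 = 6.
Row 5 already has 6, which forces r5c2 = 5.
3 is placed in column 6, so r5c6 = 2.
The 4 cells of cage b must have sum 14, which forces r6c1 = 4.
Cage c needs product 10, leaving r6c2 = 1.
2 is placed in row 6, leaving r6c3 = 5.
Column 1 already has 6, leaving r2c1 = 5.
Column 2 already has 5, which forces r2c2 = 6.
Column 3 now contains 5, so r2c3 = 2.
Row 5 now contains 2, so r5c3 = 3.
Completed grid: 2 3 6 4 5 1 / 5 6 2 3 1 4 / 1 2 4 6 3 5 / 3 4 1 5 2 6 / 6 5 3 1 4 2 / 4 1 5 2 6 3.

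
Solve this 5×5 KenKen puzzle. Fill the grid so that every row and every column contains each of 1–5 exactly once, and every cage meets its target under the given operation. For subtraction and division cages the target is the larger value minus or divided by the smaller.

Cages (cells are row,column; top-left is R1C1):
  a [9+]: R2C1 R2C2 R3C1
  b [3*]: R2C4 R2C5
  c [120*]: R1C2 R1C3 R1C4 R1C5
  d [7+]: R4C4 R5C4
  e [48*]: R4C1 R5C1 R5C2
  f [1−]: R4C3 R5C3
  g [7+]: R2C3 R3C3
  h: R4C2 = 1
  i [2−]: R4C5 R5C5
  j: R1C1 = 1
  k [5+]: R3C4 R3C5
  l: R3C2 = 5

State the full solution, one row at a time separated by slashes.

1 3 5 4 2 / 5 2 4 3 1 / 2 5 3 1 4 / 4 1 2 5 3 / 3 4 1 2 5

Cage j is a single given cell, so R1C1 = 1.
L is a freebie; hence R3C2 = 5.
Cage e needs product 48; hence R4C1 = 4.
Cage h is a single given cell, so R4C2 = 1.
Cage e needs product 48; hence R5C1 = 3.
Cage e has product 48, which forces R5C2 = 4.
Cage a has sum 9, which forces R2C1 = 5.
Cage a has sum 9; hence R2C2 = 2.
3 is placed in column 1; hence R3C1 = 2.
The two cells of cage i must have difference 2, so R4C5 = 3.
Column 2 now contains 2; hence R1C2 = 3.
The two cells of cage b must have product 3, so R2C4 = 3.
Column 5 now contains 3; hence R2C5 = 1.
Column 5 already has 1, leaving R3C5 = 4.
Row 4 now contains 3, so R4C3 = 2.
Row 4 now contains 2, so R4C4 = 5.
Cage f's pair has difference 1, so R5C3 = 1.
5 is placed in column 4, so R5C4 = 2.
Column 5 already has 1, which forces R5C5 = 5.
Cage c needs product 120, leaving R1C3 = 5.
2 is placed in column 4, leaving R1C4 = 4.
Column 5 now contains 5; hence R1C5 = 2.
Row 2 already has 3; hence R2C3 = 4.
Row 3 already has 4; hence R3C3 = 3.
Row 3 already has 4, leaving R3C4 = 1.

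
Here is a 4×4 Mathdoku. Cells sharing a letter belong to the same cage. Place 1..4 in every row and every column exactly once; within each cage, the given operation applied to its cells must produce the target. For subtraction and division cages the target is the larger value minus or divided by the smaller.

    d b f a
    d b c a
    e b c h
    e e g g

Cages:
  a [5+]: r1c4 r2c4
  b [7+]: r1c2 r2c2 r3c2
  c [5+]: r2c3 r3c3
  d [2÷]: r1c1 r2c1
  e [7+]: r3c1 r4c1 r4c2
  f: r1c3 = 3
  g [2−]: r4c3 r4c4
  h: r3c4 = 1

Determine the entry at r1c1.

4

Cage f is a single given cell, leaving r1c3 = 3.
Cage h is given, which forces r3c4 = 1.
The two cells of cage a must have sum 5, leaving r1c4 = 2.
Cage c needs two cells with sum 5, which forces r2c3 = 1.
Cage a's pair has sum 5, so r2c4 = 3.
Cage c's pair has sum 5, which forces r3c3 = 4.
4 is placed in column 3, leaving r4c3 = 2.
Column 4 now contains 3; hence r4c4 = 4.
The 3 cells of cage b must have sum 7, which forces r1c2 = 1.
The two cells of cage d must have quotient 2, which forces r2c1 = 2.
The 3 cells of cage b must have sum 7; hence r2c2 = 4.
Cage e has sum 7, so r3c1 = 3.
Row 3 already has 4, leaving r3c2 = 2.
Cage e has sum 7, so r4c1 = 1.
Cage e needs sum 7; hence r4c2 = 3.
1 is placed in row 1, leaving r1c1 = 4.
Filled in: 4 1 3 2 / 2 4 1 3 / 3 2 4 1 / 1 3 2 4.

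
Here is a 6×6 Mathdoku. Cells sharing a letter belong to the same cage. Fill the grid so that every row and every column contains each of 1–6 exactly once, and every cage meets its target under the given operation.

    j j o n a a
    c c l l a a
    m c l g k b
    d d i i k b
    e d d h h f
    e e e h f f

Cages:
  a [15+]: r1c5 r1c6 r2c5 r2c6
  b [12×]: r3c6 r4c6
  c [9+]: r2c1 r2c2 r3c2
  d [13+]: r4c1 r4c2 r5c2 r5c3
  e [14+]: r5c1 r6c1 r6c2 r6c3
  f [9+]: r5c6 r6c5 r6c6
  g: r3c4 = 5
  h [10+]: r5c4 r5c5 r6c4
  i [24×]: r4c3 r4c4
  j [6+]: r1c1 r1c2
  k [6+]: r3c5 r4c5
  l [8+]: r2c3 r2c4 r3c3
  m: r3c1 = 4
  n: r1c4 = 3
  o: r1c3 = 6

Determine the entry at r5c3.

Cage o is a single given cell, leaving r1c3 = 6.
Cage n is given, leaving r1c4 = 3.
Cage m is a single given cell, which forces r3c1 = 4.
G is a freebie, which forces r3c4 = 5.
6 is placed in column 3, so r4c3 = 4.
Row 4 now contains 4, leaving r4c4 = 6.
Cage k's pair has sum 6; hence r3c5 = 1.
Cage b's pair has product 12; hence r3c6 = 6.
The two cells of cage k must have sum 6, leaving r4c5 = 5.
The two cells of cage b must have product 12; hence r4c6 = 2.
5 is placed in column 5, which forces r5c5 = 4.
Column 5 now contains 4, which forces r1c5 = 2.
Cage a needs sum 15, so r1c6 = 4.
Cage a has sum 15, leaving r2c5 = 6.
Cage a has sum 15, so r2c6 = 3.
Cage d has sum 13, leaving r5c2 = 6.
The 4 cells of cage d must have sum 13, which forces r5c3 = 3.
Cage h has sum 10, leaving r5c4 = 2.
Cage h needs sum 10, so r6c4 = 4.
Column 5 now contains 2, so r6c5 = 3.
Cage l needs sum 8, which forces r2c3 = 5.
Column 4 already has 4, which forces r2c4 = 1.
3 is placed in column 3, so r3c3 = 2.
Cage e needs sum 14, so r6c1 = 6.
Column 3 now contains 2; hence r6c3 = 1.
Row 6 already has 1, which forces r6c6 = 5.
Row 2 now contains 1, which forces r2c1 = 2.
Row 2 now contains 1, which forces r2c2 = 4.
Row 3 now contains 2, leaving r3c2 = 3.
Column 2 now contains 3, so r4c2 = 1.
Cage e has sum 14, leaving r5c1 = 5.
5 is placed in column 6, so r5c6 = 1.
5 is placed in row 6; hence r6c2 = 2.
Column 1 already has 5, so r1c1 = 1.
1 is placed in column 2; hence r1c2 = 5.
1 is placed in row 4; hence r4c1 = 3.
Filled in: 1 5 6 3 2 4 / 2 4 5 1 6 3 / 4 3 2 5 1 6 / 3 1 4 6 5 2 / 5 6 3 2 4 1 / 6 2 1 4 3 5.

3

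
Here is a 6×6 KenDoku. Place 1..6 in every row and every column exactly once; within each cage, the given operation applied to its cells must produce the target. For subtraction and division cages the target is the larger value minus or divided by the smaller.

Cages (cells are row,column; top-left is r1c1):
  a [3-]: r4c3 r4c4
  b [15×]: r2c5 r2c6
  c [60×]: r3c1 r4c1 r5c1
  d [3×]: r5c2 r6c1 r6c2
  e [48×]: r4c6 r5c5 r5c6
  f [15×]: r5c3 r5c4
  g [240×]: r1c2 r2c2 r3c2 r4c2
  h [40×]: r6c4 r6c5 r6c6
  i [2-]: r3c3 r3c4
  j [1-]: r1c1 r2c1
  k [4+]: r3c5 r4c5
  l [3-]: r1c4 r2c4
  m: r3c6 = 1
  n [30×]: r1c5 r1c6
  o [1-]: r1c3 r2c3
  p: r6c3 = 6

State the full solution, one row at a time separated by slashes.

3 2 1 4 6 5 / 4 6 2 1 5 3 / 6 5 4 2 3 1 / 5 4 3 6 1 2 / 2 1 5 3 4 6 / 1 3 6 5 2 4

M is a freebie, so r3c6 = 1.
Cage d has product 3; hence r5c2 = 1.
Cage d has product 3, so r6c1 = 1.
Cage d has product 3, so r6c2 = 3.
Cage p is given, which forces r6c3 = 6.
Row 3 already has 1, which forces r3c5 = 3.
Cage k's pair has sum 4, which forces r4c5 = 1.
Column 5 now contains 3, so r2c5 = 5.
The two cells of cage b must have product 15, leaving r2c6 = 3.
Column 5 already has 5, which forces r1c5 = 6.
Cage n needs two cells with product 30, so r1c6 = 5.
5 is placed in row 1; hence r1c1 = 3.
Cage h needs product 40, so r6c4 = 5.
The two cells of cage f must have product 15, so r5c3 = 5.
Column 4 now contains 5, so r5c4 = 3.
5 is placed in column 3, leaving r4c3 = 3.
Cage a needs two cells with difference 3, which forces r4c4 = 6.
Cage e needs product 48, so r5c6 = 6.
The 3 cells of cage c must have product 60; hence r3c1 = 6.
The 3 cells of cage c must have product 60, so r4c1 = 5.
Row 5 already has 6; hence r5c1 = 2.
Row 5 now contains 2; hence r5c5 = 4.
Column 5 now contains 4, so r6c5 = 2.
2 is placed in row 6, leaving r6c6 = 4.
Column 1 already has 2, leaving r2c1 = 4.
Cage g needs product 240, which forces r2c2 = 6.
Row 2 already has 4, so r2c4 = 1.
Cage g needs product 240, leaving r3c2 = 5.
Column 6 already has 4, leaving r4c6 = 2.
Cage g needs product 240, which forces r1c2 = 2.
Cage o needs two cells with difference 1, so r1c3 = 1.
1 is placed in column 4, so r1c4 = 4.
1 is placed in row 2; hence r2c3 = 2.
Column 3 already has 2, leaving r3c3 = 4.
4 is placed in column 4, leaving r3c4 = 2.
Row 4 now contains 2, which forces r4c2 = 4.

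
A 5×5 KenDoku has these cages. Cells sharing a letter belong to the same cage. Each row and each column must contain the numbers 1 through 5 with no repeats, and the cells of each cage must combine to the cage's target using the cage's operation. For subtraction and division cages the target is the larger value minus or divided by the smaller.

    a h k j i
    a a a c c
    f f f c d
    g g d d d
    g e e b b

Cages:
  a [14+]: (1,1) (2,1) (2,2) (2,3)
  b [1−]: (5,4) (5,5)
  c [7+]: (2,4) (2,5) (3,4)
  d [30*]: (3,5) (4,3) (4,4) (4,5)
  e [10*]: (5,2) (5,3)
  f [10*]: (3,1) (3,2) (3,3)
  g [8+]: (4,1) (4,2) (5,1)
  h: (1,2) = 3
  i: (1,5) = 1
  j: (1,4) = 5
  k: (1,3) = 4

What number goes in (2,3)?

Cage h is given, which forces (1,2) = 3.
Cage k is a single given cell; hence (1,3) = 4.
Cage j is a single given cell, leaving (1,4) = 5.
Cage i is a single given cell; hence (1,5) = 1.
5 is placed in row 1, so (1,1) = 2.
The only place for 1 in row 2 is (2,4).
Cage d has product 30, which forces (4,3) = 1.
Cage g has sum 8, so (5,1) = 1.
Column 1 now contains 1, leaving (3,1) = 5.
Cage f needs product 10, which forces (3,2) = 1.
The 3 cells of cage f must have product 10, which forces (3,3) = 2.
2 is placed in row 3, which forces (3,5) = 3.
Column 1 already has 5, leaving (4,1) = 3.
3 is placed in row 4, so (4,4) = 2.
Row 4 already has 2, leaving (4,5) = 5.
Column 3 now contains 2, so (5,3) = 5.
Column 1 already has 3; hence (2,1) = 4.
The 4 cells of cage a must have sum 14, so (2,2) = 5.
Column 3 now contains 5; hence (2,3) = 3.
The 3 cells of cage c must have sum 7, leaving (2,5) = 2.
Row 3 now contains 3; hence (3,4) = 4.
Row 4 already has 2, so (4,2) = 4.
Row 5 already has 5, which forces (5,2) = 2.
Cage b needs two cells with difference 1; hence (5,4) = 3.
Column 5 already has 2, leaving (5,5) = 4.
The full grid is 2 3 4 5 1 / 4 5 3 1 2 / 5 1 2 4 3 / 3 4 1 2 5 / 1 2 5 3 4.

3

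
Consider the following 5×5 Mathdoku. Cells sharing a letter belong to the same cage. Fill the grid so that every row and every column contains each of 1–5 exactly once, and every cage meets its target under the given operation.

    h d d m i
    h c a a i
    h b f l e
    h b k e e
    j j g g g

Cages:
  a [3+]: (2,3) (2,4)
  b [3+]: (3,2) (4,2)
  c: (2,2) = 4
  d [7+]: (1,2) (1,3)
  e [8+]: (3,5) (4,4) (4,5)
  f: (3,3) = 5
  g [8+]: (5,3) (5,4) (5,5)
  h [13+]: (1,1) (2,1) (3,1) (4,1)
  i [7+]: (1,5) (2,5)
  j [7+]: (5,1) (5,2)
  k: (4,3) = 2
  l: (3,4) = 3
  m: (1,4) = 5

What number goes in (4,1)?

5

Cage m is a single given cell; hence (1,4) = 5.
C is a freebie, leaving (2,2) = 4.
Cage f is given, so (3,3) = 5.
L is a freebie; hence (3,4) = 3.
Cage k is given, which forces (4,3) = 2.
The two cells of cage d must have sum 7; hence (1,2) = 3.
The two cells of cage d must have sum 7, so (1,3) = 4.
Row 1 already has 4, so (1,5) = 2.
Column 3 already has 2; hence (2,3) = 1.
Cage a needs two cells with sum 3; hence (2,4) = 2.
The two cells of cage b must have sum 3, which forces (3,2) = 2.
Row 4 now contains 2, so (4,2) = 1.
Row 4 already has 1; hence (4,4) = 4.
Column 2 already has 2, leaving (5,2) = 5.
1 is placed in column 3, which forces (5,3) = 3.
Column 4 now contains 4, which forces (5,4) = 1.
Row 5 already has 1; hence (5,5) = 4.
Row 1 already has 4; hence (1,1) = 1.
Cage i's pair has sum 7, leaving (2,5) = 5.
The 4 cells of cage h must have sum 13, which forces (3,1) = 4.
Column 5 now contains 4, leaving (3,5) = 1.
The 3 cells of cage e must have sum 8, which forces (4,5) = 3.
4 is placed in row 5; hence (5,1) = 2.
Row 2 already has 5; hence (2,1) = 3.
Row 4 already has 3, which forces (4,1) = 5.
Completed grid: 1 3 4 5 2 / 3 4 1 2 5 / 4 2 5 3 1 / 5 1 2 4 3 / 2 5 3 1 4.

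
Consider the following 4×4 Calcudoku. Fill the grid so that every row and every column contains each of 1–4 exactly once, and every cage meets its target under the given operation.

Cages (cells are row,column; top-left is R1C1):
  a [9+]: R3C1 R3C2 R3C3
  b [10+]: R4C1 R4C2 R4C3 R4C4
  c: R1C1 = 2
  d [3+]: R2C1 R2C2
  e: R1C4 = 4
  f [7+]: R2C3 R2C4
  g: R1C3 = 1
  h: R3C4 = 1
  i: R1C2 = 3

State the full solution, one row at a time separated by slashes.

2 3 1 4 / 1 2 4 3 / 3 4 2 1 / 4 1 3 2

Cage c is given, leaving R1C1 = 2.
Cage i is a single given cell; hence R1C2 = 3.
Cage g is a single given cell, so R1C3 = 1.
Cage e is a single given cell; hence R1C4 = 4.
Column 1 now contains 2; hence R2C1 = 1.
Row 2 already has 1, leaving R2C2 = 2.
Column 4 now contains 4, which forces R2C4 = 3.
Column 2 already has 2, leaving R3C2 = 4.
H is a freebie, leaving R3C4 = 1.
Column 2 already has 4, so R4C2 = 1.
1 is placed in column 4, so R4C4 = 2.
Row 2 now contains 3, which forces R2C3 = 4.
Row 3 now contains 4, leaving R3C1 = 3.
Cage a needs sum 9; hence R3C3 = 2.
Column 1 now contains 3, leaving R4C1 = 4.
Column 3 now contains 4; hence R4C3 = 3.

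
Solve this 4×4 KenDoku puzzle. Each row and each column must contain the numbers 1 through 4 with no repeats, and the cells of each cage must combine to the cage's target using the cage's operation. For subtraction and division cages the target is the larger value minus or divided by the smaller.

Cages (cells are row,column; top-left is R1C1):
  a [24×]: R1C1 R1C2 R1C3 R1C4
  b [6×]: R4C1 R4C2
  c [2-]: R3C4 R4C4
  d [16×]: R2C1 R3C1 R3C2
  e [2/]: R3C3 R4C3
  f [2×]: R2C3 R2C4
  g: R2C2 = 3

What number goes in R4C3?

4

G is a freebie, leaving R2C2 = 3.
Column 2 already has 3, which forces R4C2 = 2.
Cage d needs product 16; hence R2C1 = 4.
Cage d needs product 16, leaving R3C1 = 1.
2 is placed in column 2, which forces R3C2 = 4.
Cage e needs two cells with quotient 2, so R3C3 = 2.
Row 3 already has 2, leaving R3C4 = 3.
Row 4 already has 2; hence R4C1 = 3.
Column 1 now contains 3, which forces R1C1 = 2.
Column 2 already has 4, leaving R1C2 = 1.
Cage a needs product 24, so R1C3 = 3.
The 4 cells of cage a must have product 24, which forces R1C4 = 4.
2 is placed in column 3, which forces R2C3 = 1.
Cage f's pair has product 2, so R2C4 = 2.
1 is placed in column 3, leaving R4C3 = 4.
The two cells of cage c must have difference 2, which forces R4C4 = 1.
The full grid is 2 1 3 4 / 4 3 1 2 / 1 4 2 3 / 3 2 4 1.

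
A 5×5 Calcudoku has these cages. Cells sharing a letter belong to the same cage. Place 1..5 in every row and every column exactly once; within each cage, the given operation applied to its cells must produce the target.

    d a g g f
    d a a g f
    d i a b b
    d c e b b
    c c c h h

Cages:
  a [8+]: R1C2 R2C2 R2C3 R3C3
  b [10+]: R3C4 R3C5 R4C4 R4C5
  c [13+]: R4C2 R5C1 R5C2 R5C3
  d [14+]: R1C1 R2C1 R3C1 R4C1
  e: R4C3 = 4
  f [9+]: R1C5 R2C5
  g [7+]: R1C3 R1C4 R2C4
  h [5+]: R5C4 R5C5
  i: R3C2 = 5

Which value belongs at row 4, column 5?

1

Cage i is given, leaving R3C2 = 5.
E is a freebie, which forces R4C3 = 4.
In column 1, 1 can only go at R5C1, so R5C1 = 1.
The 4 cells of cage c must have sum 13, leaving R4C2 = 3.
The 4 cells of cage c must have sum 13, leaving R5C2 = 4.
Cage c has sum 13; hence R5C3 = 5.
In column 3, 1 can only go at R1C3, so R1C3 = 1.
1 is placed in row 1, leaving R1C2 = 2.
Cage a needs sum 8, which forces R2C2 = 1.
The 3 cells of cage g must have sum 7, leaving R1C4 = 4.
4 is placed in row 1, leaving R1C5 = 5.
The 3 cells of cage g must have sum 7, which forces R2C4 = 2.
5 is placed in column 5, so R2C5 = 4.
Column 4 now contains 2; hence R5C4 = 3.
3 is placed in row 5, so R5C5 = 2.
5 is placed in row 1; hence R1C1 = 3.
Cage d needs sum 14, leaving R2C1 = 5.
Row 2 already has 2, leaving R2C3 = 3.
The 4 cells of cage d must have sum 14, which forces R3C1 = 4.
Cage a needs sum 8; hence R3C3 = 2.
Column 4 now contains 3, which forces R3C4 = 1.
Cage b needs sum 10, so R3C5 = 3.
Cage d has sum 14; hence R4C1 = 2.
Cage b has sum 10, so R4C4 = 5.
Column 5 already has 2, so R4C5 = 1.
The full grid is 3 2 1 4 5 / 5 1 3 2 4 / 4 5 2 1 3 / 2 3 4 5 1 / 1 4 5 3 2.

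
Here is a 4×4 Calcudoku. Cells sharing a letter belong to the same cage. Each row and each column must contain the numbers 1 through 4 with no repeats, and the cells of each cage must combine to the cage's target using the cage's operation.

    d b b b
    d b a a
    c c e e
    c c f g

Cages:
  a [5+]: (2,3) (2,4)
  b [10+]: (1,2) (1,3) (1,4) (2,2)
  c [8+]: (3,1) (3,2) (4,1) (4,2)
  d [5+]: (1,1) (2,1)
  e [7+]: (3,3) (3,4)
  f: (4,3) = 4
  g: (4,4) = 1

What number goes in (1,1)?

4

Cage f is given; hence (4,3) = 4.
Cage g is a single given cell, so (4,4) = 1.
Column 3 now contains 4, leaving (3,3) = 3.
Cage e needs two cells with sum 7, leaving (3,4) = 4.
Cage a needs two cells with sum 5, leaving (2,3) = 2.
Cage a's pair has sum 5, which forces (2,4) = 3.
Cage b has sum 10, leaving (1,2) = 3.
2 is placed in column 3, leaving (1,3) = 1.
3 is placed in column 4, so (1,4) = 2.
Cage b has sum 10; hence (2,2) = 4.
Column 2 now contains 3, which forces (4,2) = 2.
Row 1 now contains 1, so (1,1) = 4.
4 is placed in row 2, leaving (2,1) = 1.
The 4 cells of cage c must have sum 8, so (3,1) = 2.
2 is placed in column 2, leaving (3,2) = 1.
Row 4 already has 2, so (4,1) = 3.
Completed grid: 4 3 1 2 / 1 4 2 3 / 2 1 3 4 / 3 2 4 1.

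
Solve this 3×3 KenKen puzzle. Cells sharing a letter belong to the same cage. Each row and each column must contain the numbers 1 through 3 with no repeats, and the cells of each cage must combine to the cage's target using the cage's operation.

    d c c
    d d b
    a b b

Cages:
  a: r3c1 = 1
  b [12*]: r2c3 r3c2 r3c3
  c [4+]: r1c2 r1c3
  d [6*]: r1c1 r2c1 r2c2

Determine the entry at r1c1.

2

The 3 cells of cage b must have product 12, leaving r2c3 = 2.
Cage a is a single given cell, so r3c1 = 1.
Cage b has product 12, so r3c2 = 2.
The 3 cells of cage b must have product 12; hence r3c3 = 3.
The 3 cells of cage d must have product 6; hence r1c1 = 2.
The two cells of cage c must have sum 4, leaving r1c2 = 3.
Column 3 already has 3, which forces r1c3 = 1.
Column 1 now contains 1; hence r2c1 = 3.
Cage d needs product 6, which forces r2c2 = 1.
Completed grid: 2 3 1 / 3 1 2 / 1 2 3.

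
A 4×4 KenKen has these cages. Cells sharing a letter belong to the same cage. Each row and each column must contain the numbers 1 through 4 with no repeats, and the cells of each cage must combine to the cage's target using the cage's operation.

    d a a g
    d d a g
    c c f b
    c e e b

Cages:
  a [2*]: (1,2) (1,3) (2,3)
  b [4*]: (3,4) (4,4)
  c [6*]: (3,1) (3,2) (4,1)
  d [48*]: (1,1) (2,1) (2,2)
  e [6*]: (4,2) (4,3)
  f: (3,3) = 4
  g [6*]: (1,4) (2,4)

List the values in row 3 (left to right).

The 3 cells of cage d must have product 48, leaving (1,1) = 4.
Cage a needs product 2, which forces (1,2) = 1.
Cage a has product 2, leaving (1,3) = 2.
Row 1 already has 2; hence (1,4) = 3.
Cage d needs product 48, which forces (2,1) = 3.
The 3 cells of cage d must have product 48, leaving (2,2) = 4.
Cage a needs product 2, leaving (2,3) = 1.
3 is placed in column 4, so (2,4) = 2.
Cage f is a single given cell, which forces (3,3) = 4.
Row 3 already has 4; hence (3,4) = 1.
Column 3 already has 2, so (4,3) = 3.
1 is placed in column 4, leaving (4,4) = 4.
Row 3 already has 1; hence (3,1) = 2.
Cage c has product 6, so (3,2) = 3.
The 3 cells of cage c must have product 6, leaving (4,1) = 1.
Row 4 now contains 3, leaving (4,2) = 2.
Filled in: 4 1 2 3 / 3 4 1 2 / 2 3 4 1 / 1 2 3 4.

2 3 4 1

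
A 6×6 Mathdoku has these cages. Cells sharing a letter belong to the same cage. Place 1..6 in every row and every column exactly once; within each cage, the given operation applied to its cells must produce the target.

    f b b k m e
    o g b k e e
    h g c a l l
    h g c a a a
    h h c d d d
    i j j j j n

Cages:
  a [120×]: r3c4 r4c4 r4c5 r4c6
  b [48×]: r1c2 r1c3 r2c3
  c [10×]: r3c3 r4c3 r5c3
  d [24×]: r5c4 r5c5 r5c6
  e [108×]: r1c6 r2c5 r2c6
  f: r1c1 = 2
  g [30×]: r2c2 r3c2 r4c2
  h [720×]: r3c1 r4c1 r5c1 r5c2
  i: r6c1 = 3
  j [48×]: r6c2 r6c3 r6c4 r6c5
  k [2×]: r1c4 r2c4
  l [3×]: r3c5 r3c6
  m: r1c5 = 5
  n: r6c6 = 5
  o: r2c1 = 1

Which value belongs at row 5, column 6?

Cage f is a single given cell, leaving r1c1 = 2.
Row 1 now contains 2, leaving r1c4 = 1.
Cage m is a single given cell; hence r1c5 = 5.
Cage e has product 108, which forces r1c6 = 6.
Cage o is given; hence r2c1 = 1.
Column 4 already has 1, leaving r2c4 = 2.
Cage e needs product 108, which forces r2c5 = 6.
The 3 cells of cage e must have product 108; hence r2c6 = 3.
Column 6 already has 3, leaving r3c6 = 1.
Cage h has product 720, which forces r5c2 = 6.
I is a freebie, so r6c1 = 3.
N is a freebie; hence r6c6 = 5.
6 is placed in row 1, leaving r1c2 = 4.
Cage b has product 48, so r1c3 = 3.
Row 2 already has 3, leaving r2c2 = 5.
6 is placed in row 2, leaving r2c3 = 4.
Row 3 already has 1; hence r3c5 = 3.
Row 3 already has 3, so r3c2 = 2.
Row 3 now contains 2; hence r3c3 = 5.
5 is placed in row 3, leaving r3c4 = 6.
Cage g has product 30; hence r4c2 = 3.
3 is placed in row 4, so r4c4 = 5.
The 3 cells of cage d must have product 24, so r5c4 = 3.
Column 2 now contains 2, leaving r6c2 = 1.
Column 4 now contains 6, leaving r6c4 = 4.
Row 6 already has 4, so r6c5 = 2.
Row 3 already has 6, leaving r3c1 = 4.
Cage h needs product 720, leaving r4c1 = 6.
The 4 cells of cage a must have product 120, so r4c5 = 1.
Cage a needs product 120, leaving r4c6 = 4.
The 4 cells of cage h must have product 720, leaving r5c1 = 5.
Column 5 already has 2; hence r5c5 = 4.
Cage d has product 24, leaving r5c6 = 2.
Row 6 already has 2, so r6c3 = 6.
1 is placed in row 4, leaving r4c3 = 2.
2 is placed in row 5, so r5c3 = 1.
Filled in: 2 4 3 1 5 6 / 1 5 4 2 6 3 / 4 2 5 6 3 1 / 6 3 2 5 1 4 / 5 6 1 3 4 2 / 3 1 6 4 2 5.

2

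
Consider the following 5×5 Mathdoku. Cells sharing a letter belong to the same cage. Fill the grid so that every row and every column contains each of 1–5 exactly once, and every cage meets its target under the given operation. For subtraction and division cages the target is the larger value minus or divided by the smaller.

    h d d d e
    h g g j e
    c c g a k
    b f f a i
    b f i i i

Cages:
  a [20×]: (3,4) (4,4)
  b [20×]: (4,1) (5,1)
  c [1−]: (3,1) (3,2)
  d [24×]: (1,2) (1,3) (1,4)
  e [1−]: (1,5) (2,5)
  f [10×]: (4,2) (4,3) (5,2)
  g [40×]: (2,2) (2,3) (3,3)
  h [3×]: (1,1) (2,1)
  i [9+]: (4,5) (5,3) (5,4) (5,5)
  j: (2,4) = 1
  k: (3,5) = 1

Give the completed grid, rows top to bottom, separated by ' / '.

Cage j is a single given cell, which forces (2,4) = 1.
K is a freebie, so (3,5) = 1.
The two cells of cage h must have product 3, so (1,1) = 1.
1 is placed in row 2; hence (2,1) = 3.
Cage i has sum 9, leaving (5,3) = 1.
The 3 cells of cage f must have product 10, which forces (4,2) = 1.
In row 1, 5 can only go at (1,5), so (1,5) = 5.
Cage e's pair has difference 1, leaving (2,5) = 4.
Column 5 already has 4, which forces (5,5) = 2.
The 3 cells of cage g must have product 40; hence (3,3) = 4.
Row 3 already has 4, which forces (3,4) = 5.
The 3 cells of cage f must have product 10, which forces (4,3) = 2.
Column 4 already has 5, leaving (4,4) = 4.
Column 5 already has 2; hence (4,5) = 3.
Row 5 now contains 2, so (5,2) = 5.
Row 5 now contains 2, so (5,4) = 3.
Cage d has product 24, leaving (1,2) = 4.
Column 3 now contains 2, which forces (1,3) = 3.
Column 4 now contains 3, so (1,4) = 2.
5 is placed in column 2; hence (2,2) = 2.
Column 3 now contains 2, which forces (2,3) = 5.
5 is placed in row 3; hence (3,1) = 2.
5 is placed in row 3, so (3,2) = 3.
Row 4 now contains 4, which forces (4,1) = 5.
Row 5 now contains 5, so (5,1) = 4.

1 4 3 2 5 / 3 2 5 1 4 / 2 3 4 5 1 / 5 1 2 4 3 / 4 5 1 3 2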